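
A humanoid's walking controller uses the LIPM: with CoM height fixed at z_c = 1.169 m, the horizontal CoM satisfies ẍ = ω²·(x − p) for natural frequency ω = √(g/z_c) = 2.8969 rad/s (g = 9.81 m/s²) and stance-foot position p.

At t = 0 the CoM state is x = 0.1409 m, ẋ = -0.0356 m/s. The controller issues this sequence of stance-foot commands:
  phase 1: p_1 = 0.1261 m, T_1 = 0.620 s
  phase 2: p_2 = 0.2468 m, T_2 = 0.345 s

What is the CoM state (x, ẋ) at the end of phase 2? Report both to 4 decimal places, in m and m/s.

phase 1: p=0.1261, T=0.620, ωT=1.796078, cosh=3.095958, sinh=2.930009; start (x,ẋ)=(0.140900, -0.035600) → end (x,ẋ)=(0.135913, 0.015405)
phase 2: p=0.2468, T=0.345, ωT=0.999430, cosh=1.542412, sinh=1.174323; start (x,ẋ)=(0.135913, 0.015405) → end (x,ẋ)=(0.082012, -0.353463)

x = 0.0820, ẋ = -0.3535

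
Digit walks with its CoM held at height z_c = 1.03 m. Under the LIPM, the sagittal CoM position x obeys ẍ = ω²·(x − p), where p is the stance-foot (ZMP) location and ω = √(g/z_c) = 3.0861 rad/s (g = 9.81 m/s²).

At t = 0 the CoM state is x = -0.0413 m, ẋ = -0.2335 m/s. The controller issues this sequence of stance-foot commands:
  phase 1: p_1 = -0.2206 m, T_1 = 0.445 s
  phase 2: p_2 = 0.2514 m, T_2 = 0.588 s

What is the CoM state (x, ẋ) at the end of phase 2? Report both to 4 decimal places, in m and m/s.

x = 0.0255, ẋ = -0.4924

phase 1: p=-0.2206, T=0.445, ωT=1.373314, cosh=2.100841, sinh=1.847575; start (x,ẋ)=(-0.041300, -0.233500) → end (x,ẋ)=(0.016290, 0.531787)
phase 2: p=0.2514, T=0.588, ωT=1.814627, cosh=3.150842, sinh=2.987943; start (x,ẋ)=(0.016290, 0.531787) → end (x,ẋ)=(0.025478, -0.492397)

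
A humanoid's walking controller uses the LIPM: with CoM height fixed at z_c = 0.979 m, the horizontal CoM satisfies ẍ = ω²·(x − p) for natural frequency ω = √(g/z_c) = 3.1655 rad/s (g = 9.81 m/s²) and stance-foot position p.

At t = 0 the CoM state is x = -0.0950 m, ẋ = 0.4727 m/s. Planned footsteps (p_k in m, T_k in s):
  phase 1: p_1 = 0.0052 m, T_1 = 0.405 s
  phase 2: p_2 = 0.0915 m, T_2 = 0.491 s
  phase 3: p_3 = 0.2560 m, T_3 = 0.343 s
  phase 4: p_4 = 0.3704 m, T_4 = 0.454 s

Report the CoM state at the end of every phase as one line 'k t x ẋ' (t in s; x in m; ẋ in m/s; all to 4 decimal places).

phase 1: p=0.0052, T=0.405, ωT=1.282028, cosh=1.940707, sinh=1.663233; start (x,ẋ)=(-0.095000, 0.472700) → end (x,ẋ)=(0.059110, 0.389823)
phase 2: p=0.0915, T=0.491, ωT=1.554261, cosh=2.471466, sinh=2.260120; start (x,ẋ)=(0.059110, 0.389823) → end (x,ẋ)=(0.289776, 0.731699)
phase 3: p=0.2560, T=0.343, ωT=1.085767, cosh=1.649676, sinh=1.312033; start (x,ẋ)=(0.289776, 0.731699) → end (x,ẋ)=(0.614993, 1.347346)
phase 4: p=0.3704, T=0.454, ωT=1.437137, cosh=2.223118, sinh=1.985511; start (x,ẋ)=(0.614993, 1.347346) → end (x,ẋ)=(1.759261, 4.532609)

1 0.4050 0.0591 0.3898
2 0.8960 0.2898 0.7317
3 1.2390 0.6150 1.3473
4 1.6930 1.7593 4.5326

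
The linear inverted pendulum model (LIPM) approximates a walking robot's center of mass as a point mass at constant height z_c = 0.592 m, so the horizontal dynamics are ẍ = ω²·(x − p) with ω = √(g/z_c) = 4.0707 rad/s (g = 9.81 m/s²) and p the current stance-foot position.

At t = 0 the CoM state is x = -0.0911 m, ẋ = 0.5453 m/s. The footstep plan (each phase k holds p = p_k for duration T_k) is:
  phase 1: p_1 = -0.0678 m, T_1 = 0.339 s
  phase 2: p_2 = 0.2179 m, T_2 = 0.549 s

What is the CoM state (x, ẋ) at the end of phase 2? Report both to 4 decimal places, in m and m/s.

x = 0.9207, ẋ = 3.0025

phase 1: p=-0.0678, T=0.339, ωT=1.379967, cosh=2.113179, sinh=1.861592; start (x,ẋ)=(-0.091100, 0.545300) → end (x,ẋ)=(0.132337, 0.975750)
phase 2: p=0.2179, T=0.549, ωT=2.234814, cosh=4.725879, sinh=4.618867; start (x,ẋ)=(0.132337, 0.975750) → end (x,ẋ)=(0.920684, 3.002514)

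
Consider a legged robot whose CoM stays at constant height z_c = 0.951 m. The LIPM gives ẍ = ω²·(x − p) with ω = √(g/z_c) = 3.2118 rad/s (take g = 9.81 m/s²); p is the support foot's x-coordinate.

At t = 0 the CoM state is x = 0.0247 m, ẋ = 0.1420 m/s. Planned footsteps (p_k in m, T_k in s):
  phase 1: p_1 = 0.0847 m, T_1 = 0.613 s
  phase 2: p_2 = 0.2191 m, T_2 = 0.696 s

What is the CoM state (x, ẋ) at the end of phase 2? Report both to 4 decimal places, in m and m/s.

x = -0.9459, ẋ = -3.6905

phase 1: p=0.0847, T=0.613, ωT=1.968833, cosh=3.650968, sinh=3.511348; start (x,ẋ)=(0.024700, 0.142000) → end (x,ẋ)=(0.020886, -0.158227)
phase 2: p=0.2191, T=0.696, ωT=2.235413, cosh=4.728644, sinh=4.621696; start (x,ẋ)=(0.020886, -0.158227) → end (x,ẋ)=(-0.945871, -3.690490)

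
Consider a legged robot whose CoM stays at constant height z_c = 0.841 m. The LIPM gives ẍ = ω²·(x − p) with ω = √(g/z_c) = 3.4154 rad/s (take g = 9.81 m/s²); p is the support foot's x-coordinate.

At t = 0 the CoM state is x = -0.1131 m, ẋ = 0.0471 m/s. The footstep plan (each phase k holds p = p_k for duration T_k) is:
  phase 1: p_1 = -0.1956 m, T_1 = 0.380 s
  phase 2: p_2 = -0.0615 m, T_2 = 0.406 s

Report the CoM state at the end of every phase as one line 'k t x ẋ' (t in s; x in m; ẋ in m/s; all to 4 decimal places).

phase 1: p=-0.1956, T=0.380, ωT=1.297852, cosh=1.967271, sinh=1.694153; start (x,ẋ)=(-0.113100, 0.047100) → end (x,ẋ)=(-0.009937, 0.570021)
phase 2: p=-0.0615, T=0.406, ωT=1.386652, cosh=2.125671, sinh=1.875761; start (x,ẋ)=(-0.009937, 0.570021) → end (x,ẋ)=(0.361165, 1.542014)

1 0.3800 -0.0099 0.5700
2 0.7860 0.3612 1.5420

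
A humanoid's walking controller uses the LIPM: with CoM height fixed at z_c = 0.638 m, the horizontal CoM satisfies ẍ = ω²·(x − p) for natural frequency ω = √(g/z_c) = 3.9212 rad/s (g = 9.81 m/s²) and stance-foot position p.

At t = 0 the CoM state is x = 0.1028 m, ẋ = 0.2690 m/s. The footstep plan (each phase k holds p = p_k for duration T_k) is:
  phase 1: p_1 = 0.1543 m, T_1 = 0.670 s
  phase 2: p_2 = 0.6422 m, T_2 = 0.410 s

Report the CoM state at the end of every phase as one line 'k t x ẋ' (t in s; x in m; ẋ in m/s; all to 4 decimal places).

phase 1: p=0.1543, T=0.670, ωT=2.627204, cosh=6.953657, sinh=6.881376; start (x,ẋ)=(0.102800, 0.269000) → end (x,ẋ)=(0.268259, 0.480896)
phase 2: p=0.6422, T=0.410, ωT=1.607692, cosh=2.595814, sinh=2.395464; start (x,ẋ)=(0.268259, 0.480896) → end (x,ẋ)=(-0.034701, -2.264146)

1 0.6700 0.2683 0.4809
2 1.0800 -0.0347 -2.2641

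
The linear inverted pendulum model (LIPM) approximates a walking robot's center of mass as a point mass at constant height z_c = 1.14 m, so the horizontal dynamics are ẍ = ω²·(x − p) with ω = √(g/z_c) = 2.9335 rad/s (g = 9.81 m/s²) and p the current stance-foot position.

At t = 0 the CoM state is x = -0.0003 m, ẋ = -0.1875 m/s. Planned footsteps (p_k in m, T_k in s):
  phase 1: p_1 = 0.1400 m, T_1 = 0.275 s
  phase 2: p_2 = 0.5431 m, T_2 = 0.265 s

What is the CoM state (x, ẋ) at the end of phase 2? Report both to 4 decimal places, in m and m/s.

phase 1: p=0.1400, T=0.275, ωT=0.806713, cosh=1.343427, sinh=0.897104; start (x,ẋ)=(-0.000300, -0.187500) → end (x,ẋ)=(-0.105823, -0.621113)
phase 2: p=0.5431, T=0.265, ωT=0.777378, cosh=1.317684, sinh=0.858075; start (x,ẋ)=(-0.105823, -0.621113) → end (x,ẋ)=(-0.493656, -2.451875)

x = -0.4937, ẋ = -2.4519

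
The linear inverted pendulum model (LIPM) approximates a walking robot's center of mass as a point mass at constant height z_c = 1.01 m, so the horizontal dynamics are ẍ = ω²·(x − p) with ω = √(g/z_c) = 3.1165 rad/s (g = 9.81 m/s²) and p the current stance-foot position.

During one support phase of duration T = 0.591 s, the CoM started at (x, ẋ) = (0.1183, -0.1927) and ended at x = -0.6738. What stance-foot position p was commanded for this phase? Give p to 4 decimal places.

p = 0.3878

ωT = 3.1165·0.591 = 1.841851; cosh(ωT) = 3.233365, sinh(ωT) = 3.074842
x(T) = p + (x₀−p)·cosh(ωT) + (ẋ₀/ω)·sinh(ωT) ⇒ p·(1 − cosh) = x(T) − x₀·cosh − (ẋ₀/ω)·sinh
numerator   = -0.6738 − (0.1183)·3.233365 − (-0.1927/3.1165)·3.074842 = -0.866183
denominator = 1 − 3.233365 = -2.233365
p = -0.866183 / -2.233365 = 0.3878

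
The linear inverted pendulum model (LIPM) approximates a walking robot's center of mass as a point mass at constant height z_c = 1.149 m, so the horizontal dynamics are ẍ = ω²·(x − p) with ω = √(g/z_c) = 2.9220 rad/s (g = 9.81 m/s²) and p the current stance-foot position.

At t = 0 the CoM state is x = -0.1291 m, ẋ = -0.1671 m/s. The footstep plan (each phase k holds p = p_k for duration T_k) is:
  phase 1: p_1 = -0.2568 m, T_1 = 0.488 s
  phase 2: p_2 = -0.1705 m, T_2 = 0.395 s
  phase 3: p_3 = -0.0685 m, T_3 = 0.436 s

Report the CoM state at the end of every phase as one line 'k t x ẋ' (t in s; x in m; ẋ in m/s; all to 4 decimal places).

1 0.4880 -0.0879 0.3638
2 0.8830 0.1514 0.9792
3 1.3190 0.9075 2.9459

phase 1: p=-0.2568, T=0.488, ωT=1.425936, cosh=2.201017, sinh=1.960734; start (x,ẋ)=(-0.129100, -0.167100) → end (x,ẋ)=(-0.087858, 0.363837)
phase 2: p=-0.1705, T=0.395, ωT=1.154190, cosh=1.743383, sinh=1.428070; start (x,ẋ)=(-0.087858, 0.363837) → end (x,ẋ)=(0.151394, 0.979157)
phase 3: p=-0.0685, T=0.436, ωT=1.273992, cosh=1.927404, sinh=1.647692; start (x,ẋ)=(0.151394, 0.979157) → end (x,ẋ)=(0.907464, 2.945924)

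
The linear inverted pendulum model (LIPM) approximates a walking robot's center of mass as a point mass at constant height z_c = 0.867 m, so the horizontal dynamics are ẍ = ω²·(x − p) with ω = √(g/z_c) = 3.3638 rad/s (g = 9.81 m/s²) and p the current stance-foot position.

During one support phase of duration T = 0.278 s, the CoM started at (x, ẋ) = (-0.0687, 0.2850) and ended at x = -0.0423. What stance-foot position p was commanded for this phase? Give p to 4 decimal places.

ωT = 3.3638·0.278 = 0.935136; cosh(ωT) = 1.470047, sinh(ωT) = 1.077514
x(T) = p + (x₀−p)·cosh(ωT) + (ẋ₀/ω)·sinh(ωT) ⇒ p·(1 − cosh) = x(T) − x₀·cosh − (ẋ₀/ω)·sinh
numerator   = -0.0423 − (-0.0687)·1.470047 − (0.2850/3.3638)·1.077514 = -0.032601
denominator = 1 − 1.470047 = -0.470047
p = -0.032601 / -0.470047 = 0.0694

p = 0.0694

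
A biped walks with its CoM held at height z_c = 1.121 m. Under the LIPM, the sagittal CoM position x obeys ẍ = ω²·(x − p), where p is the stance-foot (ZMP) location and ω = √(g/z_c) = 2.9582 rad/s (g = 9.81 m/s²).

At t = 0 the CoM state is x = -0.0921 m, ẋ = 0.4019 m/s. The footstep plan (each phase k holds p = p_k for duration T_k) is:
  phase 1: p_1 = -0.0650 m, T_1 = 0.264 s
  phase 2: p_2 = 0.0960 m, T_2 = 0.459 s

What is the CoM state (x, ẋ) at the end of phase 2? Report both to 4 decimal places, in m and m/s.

phase 1: p=-0.0650, T=0.264, ωT=0.780965, cosh=1.320771, sinh=0.862807; start (x,ẋ)=(-0.092100, 0.401900) → end (x,ẋ)=(0.016428, 0.461649)
phase 2: p=0.0960, T=0.459, ωT=1.357814, cosh=2.072454, sinh=1.815231; start (x,ẋ)=(0.016428, 0.461649) → end (x,ẋ)=(0.214370, 0.529458)

x = 0.2144, ẋ = 0.5295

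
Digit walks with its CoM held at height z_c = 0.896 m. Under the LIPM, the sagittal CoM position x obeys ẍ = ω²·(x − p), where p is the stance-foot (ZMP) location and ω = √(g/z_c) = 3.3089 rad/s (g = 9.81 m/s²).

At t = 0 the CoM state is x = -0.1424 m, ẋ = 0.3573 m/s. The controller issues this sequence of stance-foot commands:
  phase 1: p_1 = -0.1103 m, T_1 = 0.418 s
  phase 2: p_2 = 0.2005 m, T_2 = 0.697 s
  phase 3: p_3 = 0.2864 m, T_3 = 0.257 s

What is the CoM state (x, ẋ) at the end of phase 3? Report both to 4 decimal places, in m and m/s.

x = 0.0634, ẋ = -0.5677

phase 1: p=-0.1103, T=0.418, ωT=1.383120, cosh=2.119059, sinh=1.868264; start (x,ẋ)=(-0.142400, 0.357300) → end (x,ẋ)=(0.023416, 0.558701)
phase 2: p=0.2005, T=0.697, ωT=2.306303, cosh=5.068440, sinh=4.968811; start (x,ẋ)=(0.023416, 0.558701) → end (x,ẋ)=(0.141935, -0.079746)
phase 3: p=0.2864, T=0.257, ωT=0.850387, cosh=1.383901, sinh=0.956652; start (x,ẋ)=(0.141935, -0.079746) → end (x,ẋ)=(0.063419, -0.567661)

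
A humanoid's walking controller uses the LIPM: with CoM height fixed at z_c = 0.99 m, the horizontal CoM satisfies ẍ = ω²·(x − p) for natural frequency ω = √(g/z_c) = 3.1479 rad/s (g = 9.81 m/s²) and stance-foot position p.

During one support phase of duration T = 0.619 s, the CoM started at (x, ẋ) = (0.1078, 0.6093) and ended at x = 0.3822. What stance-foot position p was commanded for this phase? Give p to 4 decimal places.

ωT = 3.1479·0.619 = 1.948550; cosh(ωT) = 3.580492, sinh(ωT) = 3.438012
x(T) = p + (x₀−p)·cosh(ωT) + (ẋ₀/ω)·sinh(ωT) ⇒ p·(1 − cosh) = x(T) − x₀·cosh − (ẋ₀/ω)·sinh
numerator   = 0.3822 − (0.1078)·3.580492 − (0.6093/3.1479)·3.438012 = -0.669230
denominator = 1 − 3.580492 = -2.580492
p = -0.669230 / -2.580492 = 0.2593

p = 0.2593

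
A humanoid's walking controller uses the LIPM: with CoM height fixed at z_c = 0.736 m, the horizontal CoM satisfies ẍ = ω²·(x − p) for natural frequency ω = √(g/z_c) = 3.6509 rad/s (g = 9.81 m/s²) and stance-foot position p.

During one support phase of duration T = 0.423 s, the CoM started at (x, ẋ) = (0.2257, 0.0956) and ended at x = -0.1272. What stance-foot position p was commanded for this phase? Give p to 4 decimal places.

p = 0.5096

ωT = 3.6509·0.423 = 1.544331; cosh(ωT) = 2.449145, sinh(ωT) = 2.235690
x(T) = p + (x₀−p)·cosh(ωT) + (ẋ₀/ω)·sinh(ωT) ⇒ p·(1 − cosh) = x(T) − x₀·cosh − (ẋ₀/ω)·sinh
numerator   = -0.1272 − (0.2257)·2.449145 − (0.0956/3.6509)·2.235690 = -0.738514
denominator = 1 − 2.449145 = -1.449145
p = -0.738514 / -1.449145 = 0.5096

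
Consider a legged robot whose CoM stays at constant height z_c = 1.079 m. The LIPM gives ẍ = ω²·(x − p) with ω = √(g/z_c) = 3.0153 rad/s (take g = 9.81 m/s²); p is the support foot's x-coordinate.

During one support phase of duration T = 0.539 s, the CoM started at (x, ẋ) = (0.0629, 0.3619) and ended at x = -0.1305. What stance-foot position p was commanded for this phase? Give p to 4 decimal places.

p = 0.3598

ωT = 3.0153·0.539 = 1.625247; cosh(ωT) = 2.638268, sinh(ωT) = 2.441404
x(T) = p + (x₀−p)·cosh(ωT) + (ẋ₀/ω)·sinh(ωT) ⇒ p·(1 − cosh) = x(T) − x₀·cosh − (ẋ₀/ω)·sinh
numerator   = -0.1305 − (0.0629)·2.638268 − (0.3619/3.0153)·2.441404 = -0.589467
denominator = 1 − 2.638268 = -1.638268
p = -0.589467 / -1.638268 = 0.3598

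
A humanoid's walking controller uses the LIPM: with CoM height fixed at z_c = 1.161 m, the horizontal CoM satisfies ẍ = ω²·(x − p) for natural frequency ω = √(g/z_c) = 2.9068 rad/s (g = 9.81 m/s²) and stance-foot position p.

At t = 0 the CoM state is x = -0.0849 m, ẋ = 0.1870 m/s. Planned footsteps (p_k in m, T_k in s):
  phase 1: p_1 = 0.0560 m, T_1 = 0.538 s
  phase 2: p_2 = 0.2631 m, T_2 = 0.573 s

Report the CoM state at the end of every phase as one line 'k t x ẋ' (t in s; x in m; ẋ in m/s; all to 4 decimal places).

1 0.5380 -0.1484 -0.4692
2 1.1110 -1.2755 -4.3349

phase 1: p=0.0560, T=0.538, ωT=1.563858, cosh=2.493272, sinh=2.283946; start (x,ẋ)=(-0.084900, 0.187000) → end (x,ẋ)=(-0.148372, -0.469189)
phase 2: p=0.2631, T=0.573, ωT=1.665596, cosh=2.738952, sinh=2.549874; start (x,ẋ)=(-0.148372, -0.469189) → end (x,ẋ)=(-1.275478, -4.334904)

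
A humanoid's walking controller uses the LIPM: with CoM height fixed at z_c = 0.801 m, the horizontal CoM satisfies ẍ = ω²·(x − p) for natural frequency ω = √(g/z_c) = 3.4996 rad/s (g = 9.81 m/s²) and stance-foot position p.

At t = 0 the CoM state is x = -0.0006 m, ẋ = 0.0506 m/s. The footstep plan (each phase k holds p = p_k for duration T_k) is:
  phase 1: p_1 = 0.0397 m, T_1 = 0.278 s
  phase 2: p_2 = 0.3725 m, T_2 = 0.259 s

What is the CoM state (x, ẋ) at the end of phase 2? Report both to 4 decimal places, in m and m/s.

phase 1: p=0.0397, T=0.278, ωT=0.972889, cosh=1.511783, sinh=1.133793; start (x,ẋ)=(-0.000600, 0.050600) → end (x,ẋ)=(-0.004832, -0.083407)
phase 2: p=0.3725, T=0.259, ωT=0.906396, cosh=1.439682, sinh=1.035704; start (x,ẋ)=(-0.004832, -0.083407) → end (x,ẋ)=(-0.195422, -1.487737)

x = -0.1954, ẋ = -1.4877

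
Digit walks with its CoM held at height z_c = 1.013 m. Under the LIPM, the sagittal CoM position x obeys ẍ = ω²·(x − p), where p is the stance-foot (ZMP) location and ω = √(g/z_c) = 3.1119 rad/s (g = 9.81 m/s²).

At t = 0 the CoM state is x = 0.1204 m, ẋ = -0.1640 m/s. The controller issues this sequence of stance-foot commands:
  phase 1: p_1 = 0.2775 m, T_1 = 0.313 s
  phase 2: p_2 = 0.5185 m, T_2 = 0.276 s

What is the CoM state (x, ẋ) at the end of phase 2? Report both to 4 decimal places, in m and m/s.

phase 1: p=0.2775, T=0.313, ωT=0.974025, cosh=1.513072, sinh=1.135511; start (x,ẋ)=(0.120400, -0.164000) → end (x,ẋ)=(-0.020046, -0.803272)
phase 2: p=0.5185, T=0.276, ωT=0.858884, cosh=1.392080, sinh=0.968446; start (x,ẋ)=(-0.020046, -0.803272) → end (x,ẋ)=(-0.481183, -2.741238)

x = -0.4812, ẋ = -2.7412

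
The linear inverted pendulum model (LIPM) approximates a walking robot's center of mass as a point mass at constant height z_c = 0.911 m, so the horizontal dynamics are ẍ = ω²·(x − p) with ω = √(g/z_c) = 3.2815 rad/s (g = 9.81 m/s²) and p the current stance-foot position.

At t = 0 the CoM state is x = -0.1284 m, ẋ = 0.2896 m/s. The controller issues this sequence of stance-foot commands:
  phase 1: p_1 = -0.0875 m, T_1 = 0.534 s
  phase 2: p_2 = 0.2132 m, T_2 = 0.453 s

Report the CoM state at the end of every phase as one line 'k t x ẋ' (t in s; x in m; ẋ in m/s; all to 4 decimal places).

phase 1: p=-0.0875, T=0.534, ωT=1.752321, cosh=2.970673, sinh=2.797302; start (x,ẋ)=(-0.128400, 0.289600) → end (x,ẋ)=(0.037868, 0.484872)
phase 2: p=0.2132, T=0.453, ωT=1.486519, cosh=2.323919, sinh=2.097760; start (x,ẋ)=(0.037868, 0.484872) → end (x,ẋ)=(0.115706, -0.080149)

1 0.5340 0.0379 0.4849
2 0.9870 0.1157 -0.0801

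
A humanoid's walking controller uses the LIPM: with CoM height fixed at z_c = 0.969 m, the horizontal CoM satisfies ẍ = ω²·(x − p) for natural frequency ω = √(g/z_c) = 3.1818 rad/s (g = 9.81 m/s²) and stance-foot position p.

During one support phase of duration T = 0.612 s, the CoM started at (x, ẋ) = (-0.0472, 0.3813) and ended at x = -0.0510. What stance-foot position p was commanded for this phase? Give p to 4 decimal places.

p = 0.1140

ωT = 3.1818·0.612 = 1.947262; cosh(ωT) = 3.576065, sinh(ωT) = 3.433401
x(T) = p + (x₀−p)·cosh(ωT) + (ẋ₀/ω)·sinh(ωT) ⇒ p·(1 − cosh) = x(T) − x₀·cosh − (ẋ₀/ω)·sinh
numerator   = -0.0510 − (-0.0472)·3.576065 − (0.3813/3.1818)·3.433401 = -0.293661
denominator = 1 − 3.576065 = -2.576065
p = -0.293661 / -2.576065 = 0.1140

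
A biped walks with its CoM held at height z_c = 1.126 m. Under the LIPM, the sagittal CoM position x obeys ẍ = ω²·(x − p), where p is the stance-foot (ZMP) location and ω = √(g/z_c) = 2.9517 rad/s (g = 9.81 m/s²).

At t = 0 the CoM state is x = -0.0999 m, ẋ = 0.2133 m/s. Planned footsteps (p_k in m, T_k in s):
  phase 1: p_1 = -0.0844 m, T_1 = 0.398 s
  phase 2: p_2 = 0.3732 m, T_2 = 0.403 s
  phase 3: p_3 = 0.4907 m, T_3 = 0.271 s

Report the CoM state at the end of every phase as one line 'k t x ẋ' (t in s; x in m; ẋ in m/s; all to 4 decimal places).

phase 1: p=-0.0844, T=0.398, ωT=1.174777, cosh=1.773154, sinh=1.464266; start (x,ẋ)=(-0.099900, 0.213300) → end (x,ẋ)=(-0.006071, 0.311222)
phase 2: p=0.3732, T=0.403, ωT=1.189535, cosh=1.794958, sinh=1.490595; start (x,ẋ)=(-0.006071, 0.311222) → end (x,ẋ)=(-0.150410, -1.110083)
phase 3: p=0.4907, T=0.271, ωT=0.799911, cosh=1.337356, sinh=0.887987; start (x,ẋ)=(-0.150410, -1.110083) → end (x,ẋ)=(-0.700648, -3.164970)

1 0.3980 -0.0061 0.3112
2 0.8010 -0.1504 -1.1101
3 1.0720 -0.7006 -3.1650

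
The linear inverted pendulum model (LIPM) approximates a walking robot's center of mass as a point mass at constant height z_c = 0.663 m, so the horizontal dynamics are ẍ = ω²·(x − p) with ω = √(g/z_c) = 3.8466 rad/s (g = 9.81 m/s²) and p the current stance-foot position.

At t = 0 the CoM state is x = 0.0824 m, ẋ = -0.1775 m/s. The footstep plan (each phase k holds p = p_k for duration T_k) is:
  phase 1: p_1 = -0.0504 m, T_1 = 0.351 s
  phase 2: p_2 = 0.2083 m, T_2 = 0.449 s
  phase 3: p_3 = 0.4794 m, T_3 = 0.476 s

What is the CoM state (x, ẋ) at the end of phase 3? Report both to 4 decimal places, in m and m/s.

phase 1: p=-0.0504, T=0.351, ωT=1.350157, cosh=2.058615, sinh=1.799415; start (x,ẋ)=(0.082400, -0.177500) → end (x,ẋ)=(0.139951, 0.553788)
phase 2: p=0.2083, T=0.449, ωT=1.727123, cosh=2.901123, sinh=2.723328; start (x,ẋ)=(0.139951, 0.553788) → end (x,ẋ)=(0.402083, 0.890611)
phase 3: p=0.4794, T=0.476, ωT=1.830982, cosh=3.200133, sinh=3.039876; start (x,ẋ)=(0.402083, 0.890611) → end (x,ẋ)=(0.935804, 1.945990)

x = 0.9358, ẋ = 1.9460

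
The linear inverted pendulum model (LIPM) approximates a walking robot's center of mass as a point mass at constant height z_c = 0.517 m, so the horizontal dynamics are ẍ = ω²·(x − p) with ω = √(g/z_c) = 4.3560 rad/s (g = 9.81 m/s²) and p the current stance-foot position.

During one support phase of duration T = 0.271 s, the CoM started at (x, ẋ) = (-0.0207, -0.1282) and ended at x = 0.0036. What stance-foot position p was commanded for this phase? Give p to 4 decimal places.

p = -0.1073

ωT = 4.3560·0.271 = 1.180476; cosh(ωT) = 1.781528, sinh(ωT) = 1.474396
x(T) = p + (x₀−p)·cosh(ωT) + (ẋ₀/ω)·sinh(ωT) ⇒ p·(1 − cosh) = x(T) − x₀·cosh − (ẋ₀/ω)·sinh
numerator   = 0.0036 − (-0.0207)·1.781528 − (-0.1282/4.3560)·1.474396 = 0.083870
denominator = 1 − 1.781528 = -0.781528
p = 0.083870 / -0.781528 = -0.1073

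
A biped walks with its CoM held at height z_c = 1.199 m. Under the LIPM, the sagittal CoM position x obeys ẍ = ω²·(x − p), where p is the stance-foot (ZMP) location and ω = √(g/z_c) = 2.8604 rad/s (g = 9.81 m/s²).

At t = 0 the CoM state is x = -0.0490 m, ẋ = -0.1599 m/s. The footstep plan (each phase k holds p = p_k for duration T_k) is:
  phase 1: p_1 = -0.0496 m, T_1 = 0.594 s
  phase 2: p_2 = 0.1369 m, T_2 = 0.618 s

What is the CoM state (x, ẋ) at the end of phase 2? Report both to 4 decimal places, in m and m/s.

phase 1: p=-0.0496, T=0.594, ωT=1.699078, cosh=2.825876, sinh=2.643024; start (x,ẋ)=(-0.049000, -0.159900) → end (x,ẋ)=(-0.195653, -0.447322)
phase 2: p=0.1369, T=0.618, ωT=1.767727, cosh=3.014123, sinh=2.843402; start (x,ẋ)=(-0.195653, -0.447322) → end (x,ẋ)=(-1.310119, -4.053024)

x = -1.3101, ẋ = -4.0530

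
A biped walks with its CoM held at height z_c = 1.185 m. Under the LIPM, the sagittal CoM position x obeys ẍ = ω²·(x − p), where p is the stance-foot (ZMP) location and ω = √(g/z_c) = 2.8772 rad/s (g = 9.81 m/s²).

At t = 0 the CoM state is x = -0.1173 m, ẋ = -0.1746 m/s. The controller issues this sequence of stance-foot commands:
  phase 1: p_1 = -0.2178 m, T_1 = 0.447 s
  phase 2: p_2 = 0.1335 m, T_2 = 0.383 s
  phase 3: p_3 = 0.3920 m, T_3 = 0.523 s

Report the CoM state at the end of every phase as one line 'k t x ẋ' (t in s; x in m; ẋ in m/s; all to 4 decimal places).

phase 1: p=-0.2178, T=0.447, ωT=1.286108, cosh=1.947510, sinh=1.671166; start (x,ẋ)=(-0.117300, -0.174600) → end (x,ẋ)=(-0.123488, 0.143197)
phase 2: p=0.1335, T=0.383, ωT=1.101968, cosh=1.671150, sinh=1.338933; start (x,ẋ)=(-0.123488, 0.143197) → end (x,ẋ)=(-0.229328, -0.750713)
phase 3: p=0.3920, T=0.523, ωT=1.504776, cosh=2.362605, sinh=2.140538; start (x,ẋ)=(-0.229328, -0.750713) → end (x,ẋ)=(-1.634457, -5.600244)

1 0.4470 -0.1235 0.1432
2 0.8300 -0.2293 -0.7507
3 1.3530 -1.6345 -5.6002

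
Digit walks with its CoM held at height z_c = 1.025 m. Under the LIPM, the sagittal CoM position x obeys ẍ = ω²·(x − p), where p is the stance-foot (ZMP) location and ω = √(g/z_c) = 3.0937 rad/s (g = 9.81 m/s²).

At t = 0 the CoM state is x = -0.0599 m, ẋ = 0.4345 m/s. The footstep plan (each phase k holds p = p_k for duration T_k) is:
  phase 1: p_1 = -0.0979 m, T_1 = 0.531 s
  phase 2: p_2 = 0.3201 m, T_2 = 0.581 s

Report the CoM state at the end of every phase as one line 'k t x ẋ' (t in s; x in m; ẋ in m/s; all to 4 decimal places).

phase 1: p=-0.0979, T=0.531, ωT=1.642755, cosh=2.681418, sinh=2.487972; start (x,ẋ)=(-0.059900, 0.434500) → end (x,ẋ)=(0.353421, 1.457564)
phase 2: p=0.3201, T=0.581, ωT=1.797440, cosh=3.099951, sinh=2.934228; start (x,ẋ)=(0.353421, 1.457564) → end (x,ẋ)=(1.805825, 4.820854)

1 0.5310 0.3534 1.4576
2 1.1120 1.8058 4.8209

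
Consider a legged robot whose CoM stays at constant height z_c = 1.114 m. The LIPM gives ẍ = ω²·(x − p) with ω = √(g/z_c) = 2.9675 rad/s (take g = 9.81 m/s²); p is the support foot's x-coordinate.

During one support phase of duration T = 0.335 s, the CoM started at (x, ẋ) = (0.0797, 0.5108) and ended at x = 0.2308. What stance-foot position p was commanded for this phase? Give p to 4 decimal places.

ωT = 2.9675·0.335 = 0.994112; cosh(ωT) = 1.536188, sinh(ωT) = 1.166137
x(T) = p + (x₀−p)·cosh(ωT) + (ẋ₀/ω)·sinh(ωT) ⇒ p·(1 − cosh) = x(T) − x₀·cosh − (ẋ₀/ω)·sinh
numerator   = 0.2308 − (0.0797)·1.536188 − (0.5108/2.9675)·1.166137 = -0.092363
denominator = 1 − 1.536188 = -0.536188
p = -0.092363 / -0.536188 = 0.1723

p = 0.1723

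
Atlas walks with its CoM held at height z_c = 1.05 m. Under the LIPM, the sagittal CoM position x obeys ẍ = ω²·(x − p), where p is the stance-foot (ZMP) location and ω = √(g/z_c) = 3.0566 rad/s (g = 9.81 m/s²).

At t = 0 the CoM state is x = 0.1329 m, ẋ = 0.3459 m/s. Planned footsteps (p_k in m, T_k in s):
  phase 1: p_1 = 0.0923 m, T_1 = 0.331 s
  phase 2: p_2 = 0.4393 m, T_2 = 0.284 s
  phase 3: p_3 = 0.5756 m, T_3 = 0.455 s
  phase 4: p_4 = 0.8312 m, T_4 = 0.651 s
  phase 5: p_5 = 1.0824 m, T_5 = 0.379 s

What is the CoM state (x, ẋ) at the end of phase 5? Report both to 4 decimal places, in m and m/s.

phase 1: p=0.0923, T=0.331, ωT=1.011735, cosh=1.556978, sinh=1.193390; start (x,ẋ)=(0.132900, 0.345900) → end (x,ẋ)=(0.290563, 0.686656)
phase 2: p=0.4393, T=0.284, ωT=0.868074, cosh=1.401039, sinh=0.981280; start (x,ẋ)=(0.290563, 0.686656) → end (x,ẋ)=(0.451356, 0.515913)
phase 3: p=0.5756, T=0.455, ωT=1.390753, cosh=2.133381, sinh=1.884493; start (x,ẋ)=(0.451356, 0.515913) → end (x,ẋ)=(0.628617, 0.384974)
phase 4: p=0.8312, T=0.651, ωT=1.989847, cosh=3.725564, sinh=3.588848; start (x,ẋ)=(0.628617, 0.384974) → end (x,ẋ)=(0.528472, -0.788028)
phase 5: p=1.0824, T=0.379, ωT=1.158451, cosh=1.749485, sinh=1.435513; start (x,ẋ)=(0.528472, -0.788028) → end (x,ẋ)=(-0.256780, -3.809160)

x = -0.2568, ẋ = -3.8092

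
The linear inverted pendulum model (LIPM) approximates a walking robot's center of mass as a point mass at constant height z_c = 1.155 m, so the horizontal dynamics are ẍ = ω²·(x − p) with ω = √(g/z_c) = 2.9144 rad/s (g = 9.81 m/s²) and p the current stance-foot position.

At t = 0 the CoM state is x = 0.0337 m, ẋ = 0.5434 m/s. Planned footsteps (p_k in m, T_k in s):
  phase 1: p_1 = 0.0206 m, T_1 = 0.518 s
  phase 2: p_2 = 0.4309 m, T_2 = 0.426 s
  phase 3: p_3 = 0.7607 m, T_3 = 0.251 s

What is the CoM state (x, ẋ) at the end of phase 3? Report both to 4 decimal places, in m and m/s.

phase 1: p=0.0206, T=0.518, ωT=1.509659, cosh=2.373087, sinh=2.152102; start (x,ẋ)=(0.033700, 0.543400) → end (x,ẋ)=(0.452954, 1.371700)
phase 2: p=0.4309, T=0.426, ωT=1.241534, cosh=1.874930, sinh=1.585990; start (x,ẋ)=(0.452954, 1.371700) → end (x,ẋ)=(1.218717, 2.673780)
phase 3: p=0.7607, T=0.251, ωT=0.731514, cosh=1.279703, sinh=0.798523; start (x,ẋ)=(1.218717, 2.673780) → end (x,ẋ)=(2.079420, 4.487547)

x = 2.0794, ẋ = 4.4875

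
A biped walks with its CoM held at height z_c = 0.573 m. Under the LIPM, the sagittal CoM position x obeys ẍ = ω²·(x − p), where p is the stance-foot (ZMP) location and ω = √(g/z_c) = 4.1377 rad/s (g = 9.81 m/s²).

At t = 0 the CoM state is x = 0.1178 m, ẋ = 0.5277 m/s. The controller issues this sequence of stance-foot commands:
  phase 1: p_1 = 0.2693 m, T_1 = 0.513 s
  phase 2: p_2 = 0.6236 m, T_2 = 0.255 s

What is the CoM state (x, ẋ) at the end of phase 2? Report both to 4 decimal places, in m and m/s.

phase 1: p=0.2693, T=0.513, ωT=2.122640, cosh=4.236438, sinh=4.116723; start (x,ẋ)=(0.117800, 0.527700) → end (x,ẋ)=(0.152504, -0.345047)
phase 2: p=0.6236, T=0.255, ωT=1.055114, cosh=1.610227, sinh=1.262074; start (x,ẋ)=(0.152504, -0.345047) → end (x,ẋ)=(-0.240217, -3.015705)

x = -0.2402, ẋ = -3.0157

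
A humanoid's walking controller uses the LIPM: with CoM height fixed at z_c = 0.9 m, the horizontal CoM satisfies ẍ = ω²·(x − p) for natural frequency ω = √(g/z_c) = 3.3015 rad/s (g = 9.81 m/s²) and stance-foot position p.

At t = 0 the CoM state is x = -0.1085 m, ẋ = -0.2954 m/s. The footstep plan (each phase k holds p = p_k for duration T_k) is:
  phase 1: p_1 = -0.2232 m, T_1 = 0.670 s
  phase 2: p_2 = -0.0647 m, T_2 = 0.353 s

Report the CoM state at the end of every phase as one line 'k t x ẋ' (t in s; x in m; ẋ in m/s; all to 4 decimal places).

1 0.6700 -0.0968 0.3435
2 1.0230 0.0294 0.4508

phase 1: p=-0.2232, T=0.670, ωT=2.212005, cosh=4.621746, sinh=4.512265; start (x,ẋ)=(-0.108500, -0.295400) → end (x,ẋ)=(-0.096818, 0.343450)
phase 2: p=-0.0647, T=0.353, ωT=1.165429, cosh=1.759544, sinh=1.447756; start (x,ẋ)=(-0.096818, 0.343450) → end (x,ẋ)=(0.029394, 0.450798)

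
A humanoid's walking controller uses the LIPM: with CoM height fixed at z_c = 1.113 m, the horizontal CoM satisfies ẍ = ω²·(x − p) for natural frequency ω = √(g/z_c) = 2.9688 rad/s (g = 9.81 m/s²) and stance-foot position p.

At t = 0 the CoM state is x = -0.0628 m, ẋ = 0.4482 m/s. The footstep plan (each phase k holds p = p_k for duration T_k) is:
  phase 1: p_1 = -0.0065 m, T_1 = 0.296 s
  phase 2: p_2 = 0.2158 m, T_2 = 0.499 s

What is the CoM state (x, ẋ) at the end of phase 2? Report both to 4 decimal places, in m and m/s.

x = 0.1932, ẋ = 0.1410

phase 1: p=-0.0065, T=0.296, ωT=0.878765, cosh=1.411610, sinh=0.996314; start (x,ẋ)=(-0.062800, 0.448200) → end (x,ẋ)=(0.064440, 0.466156)
phase 2: p=0.2158, T=0.499, ωT=1.481431, cosh=2.313275, sinh=2.085963; start (x,ẋ)=(0.064440, 0.466156) → end (x,ẋ)=(0.193197, 0.141004)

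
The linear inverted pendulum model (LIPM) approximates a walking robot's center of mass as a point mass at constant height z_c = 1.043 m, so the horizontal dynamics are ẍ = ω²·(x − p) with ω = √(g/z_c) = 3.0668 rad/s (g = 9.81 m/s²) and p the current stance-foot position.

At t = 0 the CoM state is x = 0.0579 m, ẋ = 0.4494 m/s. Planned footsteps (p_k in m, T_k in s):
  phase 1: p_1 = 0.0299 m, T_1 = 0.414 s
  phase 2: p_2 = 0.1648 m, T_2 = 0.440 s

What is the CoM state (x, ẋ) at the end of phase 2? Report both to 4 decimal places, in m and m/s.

x = 1.0805, ẋ = 2.9421

phase 1: p=0.0299, T=0.414, ωT=1.269655, cosh=1.920277, sinh=1.639348; start (x,ẋ)=(0.057900, 0.449400) → end (x,ẋ)=(0.323893, 1.003744)
phase 2: p=0.1648, T=0.440, ωT=1.349392, cosh=2.057239, sinh=1.797842; start (x,ẋ)=(0.323893, 1.003744) → end (x,ẋ)=(1.080515, 2.942120)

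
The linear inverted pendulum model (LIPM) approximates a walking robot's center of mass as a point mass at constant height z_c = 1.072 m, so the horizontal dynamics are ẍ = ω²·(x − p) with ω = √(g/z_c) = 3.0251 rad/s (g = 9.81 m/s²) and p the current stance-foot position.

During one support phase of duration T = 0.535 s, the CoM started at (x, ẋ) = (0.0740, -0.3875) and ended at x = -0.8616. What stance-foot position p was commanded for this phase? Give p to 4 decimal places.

ωT = 3.0251·0.535 = 1.618429; cosh(ωT) = 2.621683, sinh(ωT) = 2.423473
x(T) = p + (x₀−p)·cosh(ωT) + (ẋ₀/ω)·sinh(ωT) ⇒ p·(1 − cosh) = x(T) − x₀·cosh − (ẋ₀/ω)·sinh
numerator   = -0.8616 − (0.0740)·2.621683 − (-0.3875/3.0251)·2.423473 = -0.745170
denominator = 1 − 2.621683 = -1.621683
p = -0.745170 / -1.621683 = 0.4595

p = 0.4595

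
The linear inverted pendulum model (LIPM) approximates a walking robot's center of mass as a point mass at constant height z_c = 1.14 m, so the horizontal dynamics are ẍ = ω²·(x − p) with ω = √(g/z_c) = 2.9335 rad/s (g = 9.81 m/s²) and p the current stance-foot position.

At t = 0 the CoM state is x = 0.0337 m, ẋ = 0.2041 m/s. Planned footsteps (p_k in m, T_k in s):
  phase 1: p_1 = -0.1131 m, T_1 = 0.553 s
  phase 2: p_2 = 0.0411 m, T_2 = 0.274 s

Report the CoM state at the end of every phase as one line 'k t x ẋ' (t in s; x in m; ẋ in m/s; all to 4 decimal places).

1 0.5530 0.4424 1.5849
2 0.8270 1.0618 3.1765

phase 1: p=-0.1131, T=0.553, ωT=1.622226, cosh=2.630904, sinh=2.433445; start (x,ẋ)=(0.033700, 0.204100) → end (x,ẋ)=(0.442425, 1.584901)
phase 2: p=0.0411, T=0.274, ωT=0.803779, cosh=1.340801, sinh=0.893167; start (x,ẋ)=(0.442425, 1.584901) → end (x,ẋ)=(1.061754, 3.176549)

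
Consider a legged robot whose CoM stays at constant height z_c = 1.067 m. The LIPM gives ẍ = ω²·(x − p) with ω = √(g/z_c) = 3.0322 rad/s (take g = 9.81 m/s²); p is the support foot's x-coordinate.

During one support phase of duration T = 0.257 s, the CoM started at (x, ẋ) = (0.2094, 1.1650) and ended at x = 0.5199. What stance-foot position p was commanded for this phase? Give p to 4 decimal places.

ωT = 3.0322·0.257 = 0.779275; cosh(ωT) = 1.319315, sinh(ωT) = 0.860577
x(T) = p + (x₀−p)·cosh(ωT) + (ẋ₀/ω)·sinh(ωT) ⇒ p·(1 − cosh) = x(T) − x₀·cosh − (ẋ₀/ω)·sinh
numerator   = 0.5199 − (0.2094)·1.319315 − (1.1650/3.0322)·0.860577 = -0.087006
denominator = 1 − 1.319315 = -0.319315
p = -0.087006 / -0.319315 = 0.2725

p = 0.2725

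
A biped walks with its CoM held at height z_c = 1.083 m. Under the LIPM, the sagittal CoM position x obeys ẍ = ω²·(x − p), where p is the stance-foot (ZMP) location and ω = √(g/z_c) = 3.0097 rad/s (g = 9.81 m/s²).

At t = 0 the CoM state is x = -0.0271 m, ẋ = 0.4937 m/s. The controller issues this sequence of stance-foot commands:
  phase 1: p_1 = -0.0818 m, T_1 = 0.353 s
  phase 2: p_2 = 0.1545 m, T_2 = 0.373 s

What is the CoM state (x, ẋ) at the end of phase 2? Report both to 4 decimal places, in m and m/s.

phase 1: p=-0.0818, T=0.353, ωT=1.062424, cosh=1.619497, sinh=1.273880; start (x,ẋ)=(-0.027100, 0.493700) → end (x,ẋ)=(0.215749, 1.009265)
phase 2: p=0.1545, T=0.373, ωT=1.122618, cosh=1.699158, sinh=1.373731; start (x,ẋ)=(0.215749, 1.009265) → end (x,ẋ)=(0.719235, 1.968135)

x = 0.7192, ẋ = 1.9681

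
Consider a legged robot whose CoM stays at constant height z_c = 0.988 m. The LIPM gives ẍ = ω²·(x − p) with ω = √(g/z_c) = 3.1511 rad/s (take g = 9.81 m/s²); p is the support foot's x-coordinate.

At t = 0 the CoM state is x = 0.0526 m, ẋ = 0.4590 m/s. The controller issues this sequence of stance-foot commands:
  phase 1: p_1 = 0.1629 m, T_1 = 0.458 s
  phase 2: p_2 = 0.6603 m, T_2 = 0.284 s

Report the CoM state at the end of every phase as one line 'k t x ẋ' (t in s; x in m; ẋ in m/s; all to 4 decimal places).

1 0.4580 0.2075 0.3312
2 0.7420 0.1209 -0.9813

phase 1: p=0.1629, T=0.458, ωT=1.443204, cosh=2.235205, sinh=1.999035; start (x,ẋ)=(0.052600, 0.459000) → end (x,ẋ)=(0.207543, 0.331162)
phase 2: p=0.6603, T=0.284, ωT=0.894912, cosh=1.427882, sinh=1.019239; start (x,ẋ)=(0.207543, 0.331162) → end (x,ẋ)=(0.120932, -0.981270)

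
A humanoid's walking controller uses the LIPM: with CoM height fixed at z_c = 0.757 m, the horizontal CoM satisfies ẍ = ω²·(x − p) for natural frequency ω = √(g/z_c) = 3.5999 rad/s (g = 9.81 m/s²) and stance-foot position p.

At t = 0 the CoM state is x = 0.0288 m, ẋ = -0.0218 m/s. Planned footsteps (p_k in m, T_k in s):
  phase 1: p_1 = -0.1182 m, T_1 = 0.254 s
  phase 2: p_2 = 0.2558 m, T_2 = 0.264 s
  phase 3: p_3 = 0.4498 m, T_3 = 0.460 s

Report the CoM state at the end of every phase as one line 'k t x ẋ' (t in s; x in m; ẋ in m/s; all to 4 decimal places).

phase 1: p=-0.1182, T=0.254, ωT=0.914375, cosh=1.447991, sinh=1.047224; start (x,ẋ)=(0.028800, -0.021800) → end (x,ẋ)=(0.088313, 0.522609)
phase 2: p=0.2558, T=0.264, ωT=0.950374, cosh=1.486636, sinh=1.100040; start (x,ẋ)=(0.088313, 0.522609) → end (x,ẋ)=(0.166504, 0.113675)
phase 3: p=0.4498, T=0.460, ωT=1.655954, cosh=2.714492, sinh=2.523582; start (x,ẋ)=(0.166504, 0.113675) → end (x,ẋ)=(-0.239517, -2.265073)

1 0.2540 0.0883 0.5226
2 0.5180 0.1665 0.1137
3 0.9780 -0.2395 -2.2651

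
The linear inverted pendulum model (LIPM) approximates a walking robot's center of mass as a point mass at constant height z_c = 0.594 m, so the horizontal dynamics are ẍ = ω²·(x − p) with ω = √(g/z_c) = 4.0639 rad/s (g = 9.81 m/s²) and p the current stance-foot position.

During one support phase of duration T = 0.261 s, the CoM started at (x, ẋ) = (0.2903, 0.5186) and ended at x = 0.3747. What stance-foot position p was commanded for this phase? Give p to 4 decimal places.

ωT = 4.0639·0.261 = 1.060678; cosh(ωT) = 1.617275, sinh(ωT) = 1.271054
x(T) = p + (x₀−p)·cosh(ωT) + (ẋ₀/ω)·sinh(ωT) ⇒ p·(1 − cosh) = x(T) − x₀·cosh − (ẋ₀/ω)·sinh
numerator   = 0.3747 − (0.2903)·1.617275 − (0.5186/4.0639)·1.271054 = -0.256996
denominator = 1 − 1.617275 = -0.617275
p = -0.256996 / -0.617275 = 0.4163

p = 0.4163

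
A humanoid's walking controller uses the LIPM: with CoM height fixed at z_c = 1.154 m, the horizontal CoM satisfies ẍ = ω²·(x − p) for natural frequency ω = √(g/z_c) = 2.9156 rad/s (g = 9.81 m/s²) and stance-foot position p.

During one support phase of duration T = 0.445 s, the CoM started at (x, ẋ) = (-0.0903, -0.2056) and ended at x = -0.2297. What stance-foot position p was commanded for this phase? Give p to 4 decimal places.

p = -0.0696

ωT = 2.9156·0.445 = 1.297442; cosh(ωT) = 1.966576, sinh(ωT) = 1.693346
x(T) = p + (x₀−p)·cosh(ωT) + (ẋ₀/ω)·sinh(ωT) ⇒ p·(1 − cosh) = x(T) − x₀·cosh − (ẋ₀/ω)·sinh
numerator   = -0.2297 − (-0.0903)·1.966576 − (-0.2056/2.9156)·1.693346 = 0.067292
denominator = 1 − 1.966576 = -0.966576
p = 0.067292 / -0.966576 = -0.0696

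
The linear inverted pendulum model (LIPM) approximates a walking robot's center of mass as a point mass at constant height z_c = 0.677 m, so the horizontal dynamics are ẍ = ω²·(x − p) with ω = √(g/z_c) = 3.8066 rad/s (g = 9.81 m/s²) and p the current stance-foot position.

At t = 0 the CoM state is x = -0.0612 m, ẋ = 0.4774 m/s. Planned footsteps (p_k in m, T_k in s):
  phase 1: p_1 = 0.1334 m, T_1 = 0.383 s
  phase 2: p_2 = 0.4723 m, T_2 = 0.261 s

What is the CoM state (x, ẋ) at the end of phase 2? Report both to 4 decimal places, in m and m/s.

phase 1: p=0.1334, T=0.383, ωT=1.457928, cosh=2.264882, sinh=2.032164; start (x,ẋ)=(-0.061200, 0.477400) → end (x,ẋ)=(-0.052485, -0.424100)
phase 2: p=0.4723, T=0.261, ωT=0.993523, cosh=1.535501, sinh=1.165231; start (x,ẋ)=(-0.052485, -0.424100) → end (x,ẋ)=(-0.463328, -2.978924)

x = -0.4633, ẋ = -2.9789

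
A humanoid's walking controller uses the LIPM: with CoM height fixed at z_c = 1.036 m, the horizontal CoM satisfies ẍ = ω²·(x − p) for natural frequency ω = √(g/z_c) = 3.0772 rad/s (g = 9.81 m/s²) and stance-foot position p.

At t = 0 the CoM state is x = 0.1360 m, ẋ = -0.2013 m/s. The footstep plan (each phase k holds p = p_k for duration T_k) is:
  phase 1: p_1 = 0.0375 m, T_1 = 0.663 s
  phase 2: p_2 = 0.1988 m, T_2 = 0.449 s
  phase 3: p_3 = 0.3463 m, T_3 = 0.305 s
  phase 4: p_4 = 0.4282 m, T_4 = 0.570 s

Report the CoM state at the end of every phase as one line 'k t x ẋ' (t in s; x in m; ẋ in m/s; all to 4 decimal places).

1 0.6630 0.1754 0.3588
2 1.1120 0.3667 0.6249
3 1.4170 0.5962 0.9889
4 1.9870 1.8287 4.3914

phase 1: p=0.0375, T=0.663, ωT=2.040184, cosh=3.911013, sinh=3.781008; start (x,ẋ)=(0.136000, -0.201300) → end (x,ẋ)=(0.175394, 0.358753)
phase 2: p=0.1988, T=0.449, ωT=1.381663, cosh=2.116339, sinh=1.865178; start (x,ẋ)=(0.175394, 0.358753) → end (x,ẋ)=(0.366715, 0.624903)
phase 3: p=0.3463, T=0.305, ωT=0.938546, cosh=1.473729, sinh=1.082533; start (x,ẋ)=(0.366715, 0.624903) → end (x,ẋ)=(0.596222, 0.988944)
phase 4: p=0.4282, T=0.570, ωT=1.754004, cosh=2.975385, sinh=2.802305; start (x,ẋ)=(0.596222, 0.988944) → end (x,ẋ)=(1.828728, 4.391383)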